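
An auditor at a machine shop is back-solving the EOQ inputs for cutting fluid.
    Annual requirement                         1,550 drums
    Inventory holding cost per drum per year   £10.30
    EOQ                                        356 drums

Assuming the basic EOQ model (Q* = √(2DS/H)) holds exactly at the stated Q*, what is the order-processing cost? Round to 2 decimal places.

£421.09

Since Q* = (2DS/H)^½, squaring gives Q*²·H = 2DS.
S = Q²H / (2D) = 356² × 10.3 / (2 × 1,550) = 421.0906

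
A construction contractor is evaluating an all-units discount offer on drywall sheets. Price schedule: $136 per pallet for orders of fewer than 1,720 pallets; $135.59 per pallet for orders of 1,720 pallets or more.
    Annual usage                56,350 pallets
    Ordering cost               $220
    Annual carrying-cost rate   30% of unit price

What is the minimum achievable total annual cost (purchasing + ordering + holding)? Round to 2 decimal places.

H₁ = 30%×$136 = $40.8000;  H₂ = 30%×$135.59 = $40.6770
EOQ₁ = √(2×56,350×220/40.8000) = 779.55  (< 1,720, feasible at tier 1)
EOQ₂ = √(2×56,350×220/40.6770) = 780.73  (< 1,720 → use Q = 1,720 at tier-2 price)
TC(tier 1 (EOQ₁), Q≈779.5) = $7,695,405.58
TC(tier 2, Q≈1,720.0) = $7,682,686.28
Minimum at tier 2: $7,682,686.28

$7,682,686.28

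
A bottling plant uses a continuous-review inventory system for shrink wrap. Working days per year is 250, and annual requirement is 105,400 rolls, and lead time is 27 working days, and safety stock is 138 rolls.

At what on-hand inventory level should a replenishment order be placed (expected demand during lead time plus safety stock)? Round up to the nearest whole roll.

Daily demand d = 105,400 / 250 = 421.600 rolls/day
Demand during lead time = 421.600 × 27 = 11,383.20
Reorder point = 11,383.20 + 138 = 11,521.20 → round up

11,522 rolls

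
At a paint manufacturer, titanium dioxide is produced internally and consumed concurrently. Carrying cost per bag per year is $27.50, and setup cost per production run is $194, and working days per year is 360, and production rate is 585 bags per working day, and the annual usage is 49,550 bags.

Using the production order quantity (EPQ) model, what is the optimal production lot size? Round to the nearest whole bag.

956 bags

d = 49,550/360 = 137.6389 bags/day;  effective holding cost H(1 − d/p) = 27.5·(1 − 137.6389/585) = 21.02980
Q* = √(2DS / H_eff) = √(2·49,550·194 / 21.02980) ≈ 956.14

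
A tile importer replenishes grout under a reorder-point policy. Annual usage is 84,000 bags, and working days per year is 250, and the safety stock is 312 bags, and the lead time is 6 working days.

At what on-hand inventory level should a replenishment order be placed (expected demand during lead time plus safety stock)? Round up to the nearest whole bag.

Daily demand d = 84,000 / 250 = 336.000 bags/day
Demand during lead time = 336.000 × 6 = 2,016.00
Reorder point = 2,016.00 + 312 = 2,328.00 → round up

2,328 bags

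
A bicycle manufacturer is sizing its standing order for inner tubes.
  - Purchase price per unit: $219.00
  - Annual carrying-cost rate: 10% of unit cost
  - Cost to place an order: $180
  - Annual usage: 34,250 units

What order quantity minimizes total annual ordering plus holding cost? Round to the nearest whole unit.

750 units

H = i·C = 0.1 × $219 = $21.9000 per unit-year
2DS/H = 2·34,250·180/21.9 = 563,013.70
EOQ = √563,013.70 ≈ 750.34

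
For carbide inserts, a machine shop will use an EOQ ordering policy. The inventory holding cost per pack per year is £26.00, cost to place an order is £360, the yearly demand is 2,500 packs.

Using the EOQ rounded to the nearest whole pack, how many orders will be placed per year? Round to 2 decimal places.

Q* = √(2·D·S / H) = √(2·2,500·360 / 26) = √69,230.8 ≈ 263.12 → Q = 263
N = D/Q = 2,500/263 ≈ 9.506 orders/yr

9.51 orders per year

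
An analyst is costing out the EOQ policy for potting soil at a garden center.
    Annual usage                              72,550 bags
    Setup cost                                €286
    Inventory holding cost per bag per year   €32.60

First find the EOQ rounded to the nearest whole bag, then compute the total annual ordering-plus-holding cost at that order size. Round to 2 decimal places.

€36,781.17

Optimal lot size Q* = (2 × 72,550 × €286 / €32.6)^½ ≈ 1,128.26 → Q = 1,128 bags
Orders/yr = 72,550/1,128 = 64.317; ordering cost = 64.317 × €286 = €18,394.77
Average inventory = 1,128/2 = 564; holding cost = 564 × €32.6 = €18,386.40
Total = €18,394.77 + €18,386.40 = €36,781.17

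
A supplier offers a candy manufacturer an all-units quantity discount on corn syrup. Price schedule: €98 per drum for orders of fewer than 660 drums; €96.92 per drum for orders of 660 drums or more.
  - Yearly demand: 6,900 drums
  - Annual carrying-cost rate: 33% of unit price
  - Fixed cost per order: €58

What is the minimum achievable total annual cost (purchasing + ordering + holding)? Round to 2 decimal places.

€679,908.95

H₁ = 33%×€98 = €32.3400;  H₂ = 33%×€96.92 = €31.9836
EOQ₁ = √(2×6,900×58/32.3400) = 157.32  (< 660, feasible at tier 1)
EOQ₂ = √(2×6,900×58/31.9836) = 158.19  (< 660 → use Q = 660 at tier-2 price)
TC(tier 1 (EOQ₁), Q≈157.3) = €681,287.72
TC(tier 2, Q≈660.0) = €679,908.95
Minimum at tier 2: €679,908.95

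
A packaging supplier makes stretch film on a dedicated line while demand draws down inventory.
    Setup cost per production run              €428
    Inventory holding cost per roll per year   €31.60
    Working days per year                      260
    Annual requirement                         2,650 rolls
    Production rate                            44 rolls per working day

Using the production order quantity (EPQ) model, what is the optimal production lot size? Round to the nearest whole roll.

306 rolls

d = 2,650/260 = 10.1923 rolls/day;  effective holding cost H(1 − d/p) = 31.6·(1 − 10.1923/44) = 24.28007
Q* = √(2DS / H_eff) = √(2·2,650·428 / 24.28007) ≈ 305.66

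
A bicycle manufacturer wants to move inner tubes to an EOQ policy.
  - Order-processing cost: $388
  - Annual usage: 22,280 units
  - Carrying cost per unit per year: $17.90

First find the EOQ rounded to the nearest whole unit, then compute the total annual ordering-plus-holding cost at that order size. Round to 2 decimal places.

2DS/H = 2·22,280·388/17.9 = 965,881.56
EOQ = √965,881.56 ≈ 982.79 → Q = 983 units
Annual ordering cost = (D/Q)·S = (22,280/983) × 388 = $8,794.14
Annual holding cost  = (Q/2)·H = (983/2) × 17.9 = $8,797.85
Total = $8,794.14 + $8,797.85 = $17,591.99

$17,591.99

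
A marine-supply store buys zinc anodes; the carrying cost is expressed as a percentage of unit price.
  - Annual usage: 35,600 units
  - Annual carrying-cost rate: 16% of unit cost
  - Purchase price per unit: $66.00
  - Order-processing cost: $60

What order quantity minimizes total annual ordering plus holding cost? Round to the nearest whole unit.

H = i·C = 0.16 × $66 = $10.5600 per unit-year
2DS/H = 2·35,600·60/10.56 = 404,545.45
EOQ = √404,545.45 ≈ 636.04

636 units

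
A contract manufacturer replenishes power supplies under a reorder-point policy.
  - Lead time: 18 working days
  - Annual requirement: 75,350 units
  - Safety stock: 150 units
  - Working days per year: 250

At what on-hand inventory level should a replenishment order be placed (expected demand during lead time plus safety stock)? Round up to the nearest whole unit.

5,576 units

Daily demand d = 75,350 / 250 = 301.400 units/day
Demand during lead time = 301.400 × 18 = 5,425.20
Reorder point = 5,425.20 + 150 = 5,575.20 → round up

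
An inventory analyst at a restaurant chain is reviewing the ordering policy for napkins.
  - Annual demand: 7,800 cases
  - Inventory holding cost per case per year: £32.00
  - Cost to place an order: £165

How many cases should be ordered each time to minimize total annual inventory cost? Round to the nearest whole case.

2DS/H = 2·7,800·165/32 = 80,437.50
EOQ = √80,437.50 ≈ 283.62

284 cases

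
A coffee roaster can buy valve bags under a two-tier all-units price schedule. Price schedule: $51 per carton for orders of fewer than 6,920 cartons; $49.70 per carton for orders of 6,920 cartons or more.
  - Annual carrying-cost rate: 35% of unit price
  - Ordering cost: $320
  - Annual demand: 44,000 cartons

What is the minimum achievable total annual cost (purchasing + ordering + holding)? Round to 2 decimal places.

$2,249,021.38

H₁ = 35%×$51 = $17.8500;  H₂ = 35%×$49.70 = $17.3950
EOQ₁ = √(2×44,000×320/17.8500) = 1,256.02  (< 6,920, feasible at tier 1)
EOQ₂ = √(2×44,000×320/17.3950) = 1,272.34  (< 6,920 → use Q = 6,920 at tier-2 price)
TC(tier 1 (EOQ₁), Q≈1,256.0) = $2,266,419.99
TC(tier 2, Q≈6,920.0) = $2,249,021.38
Minimum at tier 2: $2,249,021.38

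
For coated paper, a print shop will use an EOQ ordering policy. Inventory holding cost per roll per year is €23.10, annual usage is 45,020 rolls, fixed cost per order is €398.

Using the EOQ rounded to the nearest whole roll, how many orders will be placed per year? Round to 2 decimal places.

36.13 orders per year

Q* = √(2·D·S / H) = √(2·45,020·398 / 23.1) = √1,551,338.5 ≈ 1,245.53 → Q = 1,246
Orders per year = D/Q = 45,020 / 1,246 = 36.132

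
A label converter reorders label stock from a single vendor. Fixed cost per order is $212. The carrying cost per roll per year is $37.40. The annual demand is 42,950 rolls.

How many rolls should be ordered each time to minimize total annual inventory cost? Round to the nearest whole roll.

Q* = √(2·D·S / H) = √(2·42,950·212 / 37.4) = √486,919.8 ≈ 697.80

698 rolls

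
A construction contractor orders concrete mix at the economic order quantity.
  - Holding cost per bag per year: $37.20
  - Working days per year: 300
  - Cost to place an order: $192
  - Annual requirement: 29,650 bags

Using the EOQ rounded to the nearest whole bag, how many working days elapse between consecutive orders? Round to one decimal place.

5.6 days

Optimal lot size Q* = (2 × 29,650 × $192 / $37.2)^½ ≈ 553.23 → Q = 553 bags
Days between orders = 300 / (D/Q) = 300 / 53.617 ≈ 5.595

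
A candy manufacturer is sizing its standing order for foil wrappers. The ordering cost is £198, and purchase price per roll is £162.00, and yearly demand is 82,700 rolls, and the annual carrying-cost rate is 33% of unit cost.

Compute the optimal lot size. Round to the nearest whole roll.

Holding cost per roll per year: H = 33% × £162 = £53.4600
EOQ = √(2DS/H) = √(2 × 82,700 × 198 / 53.46)
    = √(612,592.59) ≈ 782.68

783 rolls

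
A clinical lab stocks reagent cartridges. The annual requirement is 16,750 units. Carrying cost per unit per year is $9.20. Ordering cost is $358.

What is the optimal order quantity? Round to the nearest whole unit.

Q* = √(2·D·S / H) = √(2·16,750·358 / 9.2) = √1,303,587.0 ≈ 1,141.75

1,142 units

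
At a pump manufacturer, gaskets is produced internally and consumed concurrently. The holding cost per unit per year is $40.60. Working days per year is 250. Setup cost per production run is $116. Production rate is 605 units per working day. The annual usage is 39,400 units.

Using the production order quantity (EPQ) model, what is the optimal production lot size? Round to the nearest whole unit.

Daily demand d = 39,400/250 = 157.600; p = 605; 1 − d/p = 0.73950
EPQ = √(2DS / (H(1 − d/p)))
    = √(2 × 39,400 × 116 / (40.6 × 0.73950)) ≈ 551.77

552 units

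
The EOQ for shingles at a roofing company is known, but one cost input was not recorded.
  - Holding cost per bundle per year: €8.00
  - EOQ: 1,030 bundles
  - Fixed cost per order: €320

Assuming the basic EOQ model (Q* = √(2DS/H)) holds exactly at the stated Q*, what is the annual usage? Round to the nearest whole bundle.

From Q* = √(2DS/H) ⇒ Q*² = 2DS/H.
D = Q²H / (2S) = 1,030² × 8 / (2 × 320) = 13,261.25

13,261 bundles per year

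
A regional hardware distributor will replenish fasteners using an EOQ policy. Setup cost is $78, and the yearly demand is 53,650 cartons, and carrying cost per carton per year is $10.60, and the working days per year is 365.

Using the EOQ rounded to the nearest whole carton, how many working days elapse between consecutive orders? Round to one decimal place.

6.0 days

2DS/H = 2·53,650·78/10.6 = 789,566.04
EOQ = √789,566.04 ≈ 888.58 → Q = 889 cartons
Days between orders = 365 / (D/Q) = 365 / 60.349 ≈ 6.048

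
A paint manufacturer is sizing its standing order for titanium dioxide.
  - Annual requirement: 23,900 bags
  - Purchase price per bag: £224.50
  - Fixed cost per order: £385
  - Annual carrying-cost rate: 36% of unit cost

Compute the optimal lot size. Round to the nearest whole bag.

477 bags

H = i·C = 0.36 × £224.5 = £80.8200 per bag-year
Optimal lot size Q* = (2 × 23,900 × £385 / £80.82)^½ ≈ 477.18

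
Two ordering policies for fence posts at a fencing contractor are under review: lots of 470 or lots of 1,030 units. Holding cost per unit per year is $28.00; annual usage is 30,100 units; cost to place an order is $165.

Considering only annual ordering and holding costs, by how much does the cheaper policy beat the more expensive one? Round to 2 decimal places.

TC(Q) = (D/Q)S + (Q/2)H
TC(470) = (30,100/470)×165 + (470/2)×28 = $17,147.02
TC(1,030) = (30,100/1,030)×165 + (1,030/2)×28 = $19,241.84
Cheaper: Q = 470.  Difference = $2,094.82

$2,094.82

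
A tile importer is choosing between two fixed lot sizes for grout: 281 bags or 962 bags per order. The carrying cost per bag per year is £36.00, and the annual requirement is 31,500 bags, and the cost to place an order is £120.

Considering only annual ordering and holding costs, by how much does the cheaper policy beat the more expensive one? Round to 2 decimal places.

Annual cost at Q: ordering D·S/Q plus holding Q·H/2.
TC(281) = (31,500/281)×120 + (281/2)×36 = £18,509.96
TC(962) = (31,500/962)×120 + (962/2)×36 = £21,245.31
|ΔTC| = |£18,509.96 − £21,245.31| = £2,735.36

£2,735.36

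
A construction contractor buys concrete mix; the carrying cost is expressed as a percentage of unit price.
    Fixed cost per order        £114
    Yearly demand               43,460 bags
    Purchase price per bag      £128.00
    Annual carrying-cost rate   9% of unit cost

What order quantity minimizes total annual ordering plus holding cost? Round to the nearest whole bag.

927 bags

Carrying cost H = £128 × 9% = £11.5200/bag/yr
Optimal lot size Q* = (2 × 43,460 × £114 / £11.52)^½ ≈ 927.44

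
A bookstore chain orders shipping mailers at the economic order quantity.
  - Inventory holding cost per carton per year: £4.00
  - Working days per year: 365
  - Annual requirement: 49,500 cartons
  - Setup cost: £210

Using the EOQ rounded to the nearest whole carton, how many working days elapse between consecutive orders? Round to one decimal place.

16.8 days

EOQ = √(2DS/H) = √(2 × 49,500 × 210 / 4)
    = √(5,197,500.00) ≈ 2,279.80 → Q = 2,280 cartons
T = Q/D × 365 days = 2,280/49,500 × 365 = 16.812 days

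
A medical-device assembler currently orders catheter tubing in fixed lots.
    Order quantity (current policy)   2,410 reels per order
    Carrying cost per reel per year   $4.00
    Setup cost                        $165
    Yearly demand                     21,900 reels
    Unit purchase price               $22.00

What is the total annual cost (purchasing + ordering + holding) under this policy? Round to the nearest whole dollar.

$488,119

Annual ordering cost = (D/Q)·S = (21,900/2,410) × 165 = $1,499.38
Annual holding cost  = (Q/2)·H = (2,410/2) × 4 = $4,820.00
Purchase cost = D·C = 21,900 × 22 = $481,800.00
Total = $1,499.38 + $4,820.00 + $481,800.00 = $488,119.38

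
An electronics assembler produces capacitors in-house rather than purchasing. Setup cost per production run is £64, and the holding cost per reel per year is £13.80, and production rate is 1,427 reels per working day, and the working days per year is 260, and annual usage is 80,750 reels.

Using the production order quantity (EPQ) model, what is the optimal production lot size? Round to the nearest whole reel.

Daily demand d = 80,750/260 = 310.577; p = 1427; 1 − d/p = 0.78236
EPQ = √(2DS / (H(1 − d/p)))
    = √(2 × 80,750 × 64 / (13.8 × 0.78236)) ≈ 978.44

978 reels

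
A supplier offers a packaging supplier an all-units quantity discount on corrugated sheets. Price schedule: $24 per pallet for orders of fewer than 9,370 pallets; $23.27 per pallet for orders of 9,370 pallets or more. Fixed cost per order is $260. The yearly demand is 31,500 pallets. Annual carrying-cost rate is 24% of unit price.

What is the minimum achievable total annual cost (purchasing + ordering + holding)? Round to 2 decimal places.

H₁ = 24%×$24 = $5.7600;  H₂ = 24%×$23.27 = $5.5848
EOQ₁ = √(2×31,500×260/5.7600) = 1,686.34  (< 9,370, feasible at tier 1)
EOQ₂ = √(2×31,500×260/5.5848) = 1,712.59  (< 9,370 → use Q = 9,370 at tier-2 price)
TC(tier 1 (EOQ₁), Q≈1,686.3) = $765,713.33
TC(tier 2, Q≈9,370.0) = $760,043.85
Minimum at tier 2: $760,043.85

$760,043.85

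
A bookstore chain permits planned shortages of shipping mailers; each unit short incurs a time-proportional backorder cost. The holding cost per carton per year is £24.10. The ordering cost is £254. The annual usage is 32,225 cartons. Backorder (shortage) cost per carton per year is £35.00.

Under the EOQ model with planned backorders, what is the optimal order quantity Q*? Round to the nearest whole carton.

Basic EOQ = √(2·32,225·254/24.1) = 824.176
Backorder adjustment √((H+b)/b) = √((24.1+35)/35) = 1.2995
Q* = 824.176 × 1.2995 ≈ 1,070.98

1,071 cartons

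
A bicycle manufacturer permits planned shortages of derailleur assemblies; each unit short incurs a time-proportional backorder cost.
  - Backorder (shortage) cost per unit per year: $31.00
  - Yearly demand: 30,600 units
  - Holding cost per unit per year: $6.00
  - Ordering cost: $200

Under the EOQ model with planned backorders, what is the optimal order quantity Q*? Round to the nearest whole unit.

1,560 units

Basic EOQ = √(2·30,600·200/6) = 1,428.286
Backorder adjustment √((H+b)/b) = √((6+31)/31) = 1.0925
Q* = 1,428.286 × 1.0925 ≈ 1,560.40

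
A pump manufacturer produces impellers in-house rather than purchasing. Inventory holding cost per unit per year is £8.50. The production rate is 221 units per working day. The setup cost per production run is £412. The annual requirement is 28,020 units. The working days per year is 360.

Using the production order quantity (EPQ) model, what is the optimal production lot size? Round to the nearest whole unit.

2,048 units

d = 28,020/360 = 77.8333 units/day;  effective holding cost H(1 − d/p) = 8.5·(1 − 77.8333/221) = 5.50641
Q* = √(2DS / H_eff) = √(2·28,020·412 / 5.50641) ≈ 2,047.69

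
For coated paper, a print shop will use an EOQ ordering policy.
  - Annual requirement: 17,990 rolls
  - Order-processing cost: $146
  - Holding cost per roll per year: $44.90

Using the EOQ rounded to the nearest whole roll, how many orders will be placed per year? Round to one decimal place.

52.6 orders per year

EOQ = √(2DS/H) = √(2 × 17,990 × 146 / 44.9)
    = √(116,995.10) ≈ 342.05 → Q = 342
N = D/Q = 17,990/342 ≈ 52.602 orders/yr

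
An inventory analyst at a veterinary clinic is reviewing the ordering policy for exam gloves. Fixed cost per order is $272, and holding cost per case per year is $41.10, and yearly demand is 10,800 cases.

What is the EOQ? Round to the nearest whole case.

378 cases

Q* = √(2·D·S / H) = √(2·10,800·272 / 41.1) = √142,948.9 ≈ 378.09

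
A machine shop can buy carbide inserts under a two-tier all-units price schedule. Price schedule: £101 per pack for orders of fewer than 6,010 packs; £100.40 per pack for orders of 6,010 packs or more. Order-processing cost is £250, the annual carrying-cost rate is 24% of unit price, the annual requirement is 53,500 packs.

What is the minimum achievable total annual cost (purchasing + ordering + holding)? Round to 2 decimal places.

H₁ = 24%×£101 = £24.2400;  H₂ = 24%×£100.40 = £24.0960
EOQ₁ = √(2×53,500×250/24.2400) = 1,050.50  (< 6,010, feasible at tier 1)
EOQ₂ = √(2×53,500×250/24.0960) = 1,053.63  (< 6,010 → use Q = 6,010 at tier-2 price)
TC(tier 1 (EOQ₁), Q≈1,050.5) = £5,428,964.09
TC(tier 2, Q≈6,010.0) = £5,446,033.94
Minimum at tier 1 (EOQ₁): £5,428,964.09

£5,428,964.09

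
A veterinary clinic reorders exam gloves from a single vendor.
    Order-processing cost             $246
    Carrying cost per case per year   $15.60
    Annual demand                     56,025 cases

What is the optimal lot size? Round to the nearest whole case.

EOQ = √(2DS/H) = √(2 × 56,025 × 246 / 15.6)
    = √(1,766,942.31) ≈ 1,329.26

1,329 cases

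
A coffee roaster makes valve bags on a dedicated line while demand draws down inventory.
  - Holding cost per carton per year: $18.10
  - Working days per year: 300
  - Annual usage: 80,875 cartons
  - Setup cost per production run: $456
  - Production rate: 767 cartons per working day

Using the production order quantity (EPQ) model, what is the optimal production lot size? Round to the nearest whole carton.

d = 80,875/300 = 269.5833 cartons/day;  effective holding cost H(1 − d/p) = 18.1·(1 − 269.5833/767) = 11.73826
Q* = √(2DS / H_eff) = √(2·80,875·456 / 11.73826) ≈ 2,506.70

2,507 cartons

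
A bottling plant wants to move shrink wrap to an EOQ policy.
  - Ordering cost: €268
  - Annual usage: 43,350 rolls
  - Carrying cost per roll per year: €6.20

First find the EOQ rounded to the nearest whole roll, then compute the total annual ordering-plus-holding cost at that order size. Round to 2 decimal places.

Q* = √(2·D·S / H) = √(2·43,350·268 / 6.2) = √3,747,677.4 ≈ 1,935.89 → Q = 1,936 rolls
Orders/yr = 43,350/1,936 = 22.392; ordering cost = 22.392 × €268 = €6,000.93
Average inventory = 1,936/2 = 968; holding cost = 968 × €6.2 = €6,001.60
Total = €6,000.93 + €6,001.60 = €12,002.53

€12,002.53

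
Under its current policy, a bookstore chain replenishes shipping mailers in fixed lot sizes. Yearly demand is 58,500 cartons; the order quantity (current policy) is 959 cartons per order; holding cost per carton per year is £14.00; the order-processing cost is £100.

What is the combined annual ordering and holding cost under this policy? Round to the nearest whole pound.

£12,813

Ordering: D/Q × S = 58,500/959 × £100 = £6,100.10
Holding:  Q/2 × H = 959/2 × £14 = £6,713.00
Total = £6,100.10 + £6,713.00 = £12,813.10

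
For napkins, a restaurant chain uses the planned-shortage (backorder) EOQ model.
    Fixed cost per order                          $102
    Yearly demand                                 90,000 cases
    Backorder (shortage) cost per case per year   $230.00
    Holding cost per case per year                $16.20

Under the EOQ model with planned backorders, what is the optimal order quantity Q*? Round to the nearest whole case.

1,101 cases

Q* = √(2DS/H) · √((H + b)/b)
   = √(2 × 90,000 × 102 / 16.2) · √((16.2 + 230) / 230)
   = 1,064.581 × 1.0346 ≈ 1,101.44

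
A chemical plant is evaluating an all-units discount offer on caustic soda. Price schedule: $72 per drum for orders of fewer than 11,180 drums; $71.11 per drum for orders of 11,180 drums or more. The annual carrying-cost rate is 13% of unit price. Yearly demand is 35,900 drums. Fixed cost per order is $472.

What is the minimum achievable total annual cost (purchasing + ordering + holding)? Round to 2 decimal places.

H₁ = 13%×$72 = $9.3600;  H₂ = 13%×$71.11 = $9.2443
EOQ₁ = √(2×35,900×472/9.3600) = 1,902.81  (< 11,180, feasible at tier 1)
EOQ₂ = √(2×35,900×472/9.2443) = 1,914.68  (< 11,180 → use Q = 11,180 at tier-2 price)
TC(tier 1 (EOQ₁), Q≈1,902.8) = $2,602,610.30
TC(tier 2, Q≈11,180.0) = $2,606,040.27
Minimum at tier 1 (EOQ₁): $2,602,610.30

$2,602,610.30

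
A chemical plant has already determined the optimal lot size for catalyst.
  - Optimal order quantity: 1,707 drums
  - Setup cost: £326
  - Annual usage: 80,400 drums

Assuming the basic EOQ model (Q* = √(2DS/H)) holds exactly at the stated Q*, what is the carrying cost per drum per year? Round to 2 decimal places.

£17.99

EOQ relation: Q² = 2DS/H, so rearrange for the unknown.
H = 2DS / Q² = 2 × 80,400 × 326 / 1,707² = 17.9902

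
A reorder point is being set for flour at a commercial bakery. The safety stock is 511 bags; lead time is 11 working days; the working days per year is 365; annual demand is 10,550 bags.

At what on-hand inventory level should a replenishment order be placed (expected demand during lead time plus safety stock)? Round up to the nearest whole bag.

829 bags

Daily demand d = 10,550 / 365 = 28.904 bags/day
Demand during lead time = 28.904 × 11 = 317.95
Reorder point = 317.95 + 511 = 828.95 → round up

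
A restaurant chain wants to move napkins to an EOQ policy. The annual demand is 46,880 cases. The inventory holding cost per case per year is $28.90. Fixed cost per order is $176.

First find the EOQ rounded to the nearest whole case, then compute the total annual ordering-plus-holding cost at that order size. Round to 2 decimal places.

$21,838.06

EOQ = √(2DS/H) = √(2 × 46,880 × 176 / 28.9)
    = √(570,995.16) ≈ 755.64 → Q = 756 cases
Annual ordering cost = (D/Q)·S = (46,880/756) × 176 = $10,913.86
Annual holding cost  = (Q/2)·H = (756/2) × 28.9 = $10,924.20
Total = $10,913.86 + $10,924.20 = $21,838.06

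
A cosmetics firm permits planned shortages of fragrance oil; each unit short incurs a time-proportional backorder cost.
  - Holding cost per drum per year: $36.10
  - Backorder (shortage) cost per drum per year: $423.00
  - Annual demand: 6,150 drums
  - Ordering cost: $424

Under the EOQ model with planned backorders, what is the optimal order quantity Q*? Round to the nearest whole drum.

396 drums

Q* = √(2DS/H) · √((H + b)/b)
   = √(2 × 6,150 × 424 / 36.1) · √((36.1 + 423) / 423)
   = 380.086 × 1.0418 ≈ 395.97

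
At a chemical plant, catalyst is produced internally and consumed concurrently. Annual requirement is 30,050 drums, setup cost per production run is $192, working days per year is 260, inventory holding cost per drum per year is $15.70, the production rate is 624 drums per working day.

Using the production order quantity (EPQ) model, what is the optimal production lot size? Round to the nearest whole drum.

Daily demand d = 30,050/260 = 115.577; p = 624; 1 − d/p = 0.81478
EPQ = √(2DS / (H(1 − d/p)))
    = √(2 × 30,050 × 192 / (15.7 × 0.81478)) ≈ 949.77

950 drums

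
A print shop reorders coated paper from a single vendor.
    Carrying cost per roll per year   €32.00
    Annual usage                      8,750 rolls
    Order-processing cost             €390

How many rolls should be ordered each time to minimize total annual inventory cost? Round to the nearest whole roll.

462 rolls

EOQ = √(2DS/H) = √(2 × 8,750 × 390 / 32)
    = √(213,281.25) ≈ 461.82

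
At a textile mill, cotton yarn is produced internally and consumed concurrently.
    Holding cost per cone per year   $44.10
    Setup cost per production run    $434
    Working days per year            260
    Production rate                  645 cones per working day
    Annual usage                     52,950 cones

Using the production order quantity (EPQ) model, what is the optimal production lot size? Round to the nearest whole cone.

1,234 cones

Daily demand d = 52,950/260 = 203.654; p = 645; 1 − d/p = 0.68426
EPQ = √(2DS / (H(1 − d/p)))
    = √(2 × 52,950 × 434 / (44.1 × 0.68426)) ≈ 1,234.14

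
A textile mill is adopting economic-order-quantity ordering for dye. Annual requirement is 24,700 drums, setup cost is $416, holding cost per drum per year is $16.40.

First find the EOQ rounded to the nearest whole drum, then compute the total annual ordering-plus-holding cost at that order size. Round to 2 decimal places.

$18,358.28

Q* = √(2·D·S / H) = √(2·24,700·416 / 16.4) = √1,253,073.2 ≈ 1,119.41 → Q = 1,119 drums
Orders/yr = 24,700/1,119 = 22.073; ordering cost = 22.073 × $416 = $9,182.48
Average inventory = 1,119/2 = 559.5; holding cost = 559.5 × $16.4 = $9,175.80
Total = $9,182.48 + $9,175.80 = $18,358.28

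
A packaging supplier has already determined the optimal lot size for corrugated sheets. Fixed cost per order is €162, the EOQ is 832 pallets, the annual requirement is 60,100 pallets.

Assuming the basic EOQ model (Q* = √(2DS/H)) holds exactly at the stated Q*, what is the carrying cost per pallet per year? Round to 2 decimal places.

€28.13

EOQ relation: Q² = 2DS/H, so rearrange for the unknown.
H = 2DS / Q² = 2 × 60,100 × 162 / 832² = 28.1302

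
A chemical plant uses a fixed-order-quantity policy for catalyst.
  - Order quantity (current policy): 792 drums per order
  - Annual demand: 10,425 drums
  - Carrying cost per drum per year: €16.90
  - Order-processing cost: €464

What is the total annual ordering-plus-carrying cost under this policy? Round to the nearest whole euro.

€12,800

Annual ordering cost = (D/Q)·S = (10,425/792) × 464 = €6,107.58
Annual holding cost  = (Q/2)·H = (792/2) × 16.9 = €6,692.40
Total = €6,107.58 + €6,692.40 = €12,799.98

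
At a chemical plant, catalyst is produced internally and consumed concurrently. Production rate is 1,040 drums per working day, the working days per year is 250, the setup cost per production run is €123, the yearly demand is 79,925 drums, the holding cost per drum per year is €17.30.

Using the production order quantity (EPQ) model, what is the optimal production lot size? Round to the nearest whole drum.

1,281 drums

Daily demand d = 79,925/250 = 319.700; p = 1040; 1 − d/p = 0.69260
EPQ = √(2DS / (H(1 − d/p)))
    = √(2 × 79,925 × 123 / (17.3 × 0.69260)) ≈ 1,280.99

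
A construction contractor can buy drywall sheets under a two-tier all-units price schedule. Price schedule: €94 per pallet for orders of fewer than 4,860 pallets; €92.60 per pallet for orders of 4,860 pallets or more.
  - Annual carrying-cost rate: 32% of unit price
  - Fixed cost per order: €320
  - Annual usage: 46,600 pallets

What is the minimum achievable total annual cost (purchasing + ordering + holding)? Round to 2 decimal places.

H₁ = 32%×€94 = €30.0800;  H₂ = 32%×€92.60 = €29.6320
EOQ₁ = √(2×46,600×320/30.0800) = 995.74  (< 4,860, feasible at tier 1)
EOQ₂ = √(2×46,600×320/29.6320) = 1,003.23  (< 4,860 → use Q = 4,860 at tier-2 price)
TC(tier 1 (EOQ₁), Q≈995.7) = €4,410,351.73
TC(tier 2, Q≈4,860.0) = €4,390,234.07
Minimum at tier 2: €4,390,234.07

€4,390,234.07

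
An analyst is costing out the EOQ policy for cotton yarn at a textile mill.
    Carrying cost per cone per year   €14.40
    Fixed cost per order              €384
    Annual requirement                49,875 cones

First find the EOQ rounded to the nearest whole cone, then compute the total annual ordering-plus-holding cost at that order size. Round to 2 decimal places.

€23,485.69

EOQ = √(2DS/H) = √(2 × 49,875 × 384 / 14.4)
    = √(2,660,000.00) ≈ 1,630.95 → Q = 1,631 cones
Ordering: D/Q × S = 49,875/1,631 × €384 = €11,742.49
Holding:  Q/2 × H = 1,631/2 × €14.4 = €11,743.20
Total = €11,742.49 + €11,743.20 = €23,485.69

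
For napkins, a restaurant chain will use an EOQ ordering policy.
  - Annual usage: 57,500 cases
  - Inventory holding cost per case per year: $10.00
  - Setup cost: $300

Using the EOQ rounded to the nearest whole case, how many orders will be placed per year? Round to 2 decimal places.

30.96 orders per year

EOQ = √(2DS/H) = √(2 × 57,500 × 300 / 10)
    = √(3,450,000.00) ≈ 1,857.42 → Q = 1,857
N = D/Q = 57,500/1,857 ≈ 30.964 orders/yr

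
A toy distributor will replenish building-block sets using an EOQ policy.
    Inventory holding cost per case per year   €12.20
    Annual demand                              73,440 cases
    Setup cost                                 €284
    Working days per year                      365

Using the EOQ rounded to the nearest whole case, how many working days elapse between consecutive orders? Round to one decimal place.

2DS/H = 2·73,440·284/12.2 = 3,419,173.77
EOQ = √3,419,173.77 ≈ 1,849.10 → Q = 1,849 cases
Cycle time = (working days × Q)/D = (365 × 1,849) / 73,440 = 9.190 days

9.2 days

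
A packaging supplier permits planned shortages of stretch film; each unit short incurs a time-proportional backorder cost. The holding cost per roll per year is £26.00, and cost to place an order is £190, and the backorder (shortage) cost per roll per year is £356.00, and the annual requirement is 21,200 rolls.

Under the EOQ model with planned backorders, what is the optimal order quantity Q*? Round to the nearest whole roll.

577 rolls

Basic EOQ = √(2·21,200·190/26) = 556.638
Backorder adjustment √((H+b)/b) = √((26+356)/356) = 1.0359
Q* = 556.638 × 1.0359 ≈ 576.61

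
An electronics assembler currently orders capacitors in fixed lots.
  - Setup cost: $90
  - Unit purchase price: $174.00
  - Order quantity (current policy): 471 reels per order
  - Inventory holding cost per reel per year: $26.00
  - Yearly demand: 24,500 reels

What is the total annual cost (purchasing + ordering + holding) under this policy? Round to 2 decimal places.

Orders/yr = 24,500/471 = 52.017; ordering cost = 52.017 × $90 = $4,681.53
Average inventory = 471/2 = 235.5; holding cost = 235.5 × $26 = $6,123.00
Purchase cost = D·C = 24,500 × 174 = $4,263,000.00
Total = $4,681.53 + $6,123.00 + $4,263,000.00 = $4,273,804.53

$4,273,804.53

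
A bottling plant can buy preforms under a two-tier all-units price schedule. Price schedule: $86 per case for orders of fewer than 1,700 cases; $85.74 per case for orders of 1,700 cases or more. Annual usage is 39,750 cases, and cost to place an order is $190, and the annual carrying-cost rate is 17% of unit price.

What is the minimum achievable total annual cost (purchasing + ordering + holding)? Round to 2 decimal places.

H₁ = 17%×$86 = $14.6200;  H₂ = 17%×$85.74 = $14.5758
EOQ₁ = √(2×39,750×190/14.6200) = 1,016.45  (< 1,700, feasible at tier 1)
EOQ₂ = √(2×39,750×190/14.5758) = 1,017.99  (< 1,700 → use Q = 1,700 at tier-2 price)
TC(tier 1 (EOQ₁), Q≈1,016.5) = $3,433,360.52
TC(tier 2, Q≈1,700.0) = $3,424,997.08
Minimum at tier 2: $3,424,997.08

$3,424,997.08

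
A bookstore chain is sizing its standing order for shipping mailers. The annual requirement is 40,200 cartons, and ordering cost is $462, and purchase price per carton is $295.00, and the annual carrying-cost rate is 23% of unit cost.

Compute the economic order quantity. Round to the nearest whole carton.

740 cartons

H = i·C = 0.23 × $295 = $67.8500 per carton-year
2DS/H = 2·40,200·462/67.85 = 547,454.68
EOQ = √547,454.68 ≈ 739.90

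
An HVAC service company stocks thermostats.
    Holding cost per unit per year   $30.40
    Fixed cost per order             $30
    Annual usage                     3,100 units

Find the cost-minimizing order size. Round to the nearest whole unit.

78 units

Q* = √(2·D·S / H) = √(2·3,100·30 / 30.4) = √6,118.4 ≈ 78.22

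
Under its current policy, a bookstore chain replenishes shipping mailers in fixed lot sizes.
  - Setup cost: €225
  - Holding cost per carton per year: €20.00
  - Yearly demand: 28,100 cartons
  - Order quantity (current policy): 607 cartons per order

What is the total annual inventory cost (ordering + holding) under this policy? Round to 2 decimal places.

€16,485.98

Orders/yr = 28,100/607 = 46.293; ordering cost = 46.293 × €225 = €10,415.98
Average inventory = 607/2 = 303.5; holding cost = 303.5 × €20 = €6,070.00
Total = €10,415.98 + €6,070.00 = €16,485.98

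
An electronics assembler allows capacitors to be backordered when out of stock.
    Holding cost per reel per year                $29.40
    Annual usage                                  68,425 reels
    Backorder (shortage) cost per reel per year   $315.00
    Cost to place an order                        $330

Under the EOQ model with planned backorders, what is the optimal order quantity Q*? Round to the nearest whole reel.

1,296 reels

Q* = √(2DS/H) · √((H + b)/b)
   = √(2 × 68,425 × 330 / 29.4) · √((29.4 + 315) / 315)
   = 1,239.383 × 1.0456 ≈ 1,295.93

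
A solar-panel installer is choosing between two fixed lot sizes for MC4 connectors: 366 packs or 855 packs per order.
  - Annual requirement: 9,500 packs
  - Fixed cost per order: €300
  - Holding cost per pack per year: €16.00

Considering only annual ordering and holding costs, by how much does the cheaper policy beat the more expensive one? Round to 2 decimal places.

€541.55

TC(Q) = (D/Q)S + (Q/2)H
TC(366) = (9,500/366)×300 + (366/2)×16 = €10,714.89
TC(855) = (9,500/855)×300 + (855/2)×16 = €10,173.33
Cheaper: Q = 855.  Difference = €541.55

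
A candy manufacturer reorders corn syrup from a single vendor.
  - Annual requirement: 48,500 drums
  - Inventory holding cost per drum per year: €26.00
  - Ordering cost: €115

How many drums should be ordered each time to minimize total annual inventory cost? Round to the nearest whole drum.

655 drums

Optimal lot size Q* = (2 × 48,500 × €115 / €26)^½ ≈ 655.01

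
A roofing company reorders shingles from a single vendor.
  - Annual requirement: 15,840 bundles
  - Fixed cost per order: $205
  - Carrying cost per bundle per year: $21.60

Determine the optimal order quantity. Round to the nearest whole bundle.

548 bundles

EOQ = √(2DS/H) = √(2 × 15,840 × 205 / 21.6)
    = √(300,666.67) ≈ 548.33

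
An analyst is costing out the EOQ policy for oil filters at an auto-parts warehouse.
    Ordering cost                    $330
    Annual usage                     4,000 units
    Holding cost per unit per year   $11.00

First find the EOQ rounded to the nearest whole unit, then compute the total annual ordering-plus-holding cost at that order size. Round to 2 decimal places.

$5,388.88

Q* = √(2·D·S / H) = √(2·4,000·330 / 11) = √240,000.0 ≈ 489.90 → Q = 490 units
Orders/yr = 4,000/490 = 8.163; ordering cost = 8.163 × $330 = $2,693.88
Average inventory = 490/2 = 245; holding cost = 245 × $11 = $2,695.00
Total = $2,693.88 + $2,695.00 = $5,388.88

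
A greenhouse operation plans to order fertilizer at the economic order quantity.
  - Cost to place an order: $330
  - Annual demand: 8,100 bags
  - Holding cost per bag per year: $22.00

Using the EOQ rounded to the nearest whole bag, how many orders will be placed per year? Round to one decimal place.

16.4 orders per year

Q* = √(2·D·S / H) = √(2·8,100·330 / 22) = √243,000.0 ≈ 492.95 → Q = 493
N = D/Q = 8,100/493 ≈ 16.430 orders/yr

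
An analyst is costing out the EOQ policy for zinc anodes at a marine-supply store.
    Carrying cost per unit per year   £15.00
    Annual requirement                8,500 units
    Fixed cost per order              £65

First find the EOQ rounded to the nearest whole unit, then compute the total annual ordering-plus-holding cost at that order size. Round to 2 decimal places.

£4,071.25

Q* = √(2·D·S / H) = √(2·8,500·65 / 15) = √73,666.7 ≈ 271.42 → Q = 271 units
Annual ordering cost = (D/Q)·S = (8,500/271) × 65 = £2,038.75
Annual holding cost  = (Q/2)·H = (271/2) × 15 = £2,032.50
Total = £2,038.75 + £2,032.50 = £4,071.25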